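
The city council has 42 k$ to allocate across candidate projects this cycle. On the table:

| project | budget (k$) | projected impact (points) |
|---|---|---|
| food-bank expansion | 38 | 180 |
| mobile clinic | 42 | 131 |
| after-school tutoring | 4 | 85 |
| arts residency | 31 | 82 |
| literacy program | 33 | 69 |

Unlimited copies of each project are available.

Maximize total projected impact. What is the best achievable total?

850

The ratio ordering already packs tightly: 10×after-school tutoring, 40 k$, 850.
That's the maximum — no swap from here does better than 850.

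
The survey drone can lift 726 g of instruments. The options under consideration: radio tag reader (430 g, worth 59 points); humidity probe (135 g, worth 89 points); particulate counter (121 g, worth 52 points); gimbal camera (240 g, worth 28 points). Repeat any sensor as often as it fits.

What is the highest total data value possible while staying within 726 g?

445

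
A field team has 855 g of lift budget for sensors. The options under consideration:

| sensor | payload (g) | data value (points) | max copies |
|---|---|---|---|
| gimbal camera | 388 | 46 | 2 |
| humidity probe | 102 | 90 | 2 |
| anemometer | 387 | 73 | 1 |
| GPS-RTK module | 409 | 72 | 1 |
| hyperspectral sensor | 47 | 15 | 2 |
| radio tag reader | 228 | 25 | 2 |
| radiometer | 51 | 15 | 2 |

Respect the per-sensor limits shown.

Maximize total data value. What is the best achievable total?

313

Density check — humidity probe 0.88, hyperspectral sensor 0.32, radiometer 0.29, anemometer 0.19 are the best per g.
Best packing: 2×humidity probe + anemometer + 2×hyperspectral sensor + 2×radiometer — 787 g, 313 total.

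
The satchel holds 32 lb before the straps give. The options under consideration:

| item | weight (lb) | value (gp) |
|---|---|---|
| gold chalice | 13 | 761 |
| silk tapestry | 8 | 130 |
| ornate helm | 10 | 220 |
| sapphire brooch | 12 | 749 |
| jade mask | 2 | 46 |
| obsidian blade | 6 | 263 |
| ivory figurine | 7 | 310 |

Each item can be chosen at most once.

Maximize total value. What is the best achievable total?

1820

Taking gold chalice + sapphire brooch + ivory figurine: 32 lb used, 1820 in value.
Runner-up gold chalice + sapphire brooch + obsidian blade tops out at 1773.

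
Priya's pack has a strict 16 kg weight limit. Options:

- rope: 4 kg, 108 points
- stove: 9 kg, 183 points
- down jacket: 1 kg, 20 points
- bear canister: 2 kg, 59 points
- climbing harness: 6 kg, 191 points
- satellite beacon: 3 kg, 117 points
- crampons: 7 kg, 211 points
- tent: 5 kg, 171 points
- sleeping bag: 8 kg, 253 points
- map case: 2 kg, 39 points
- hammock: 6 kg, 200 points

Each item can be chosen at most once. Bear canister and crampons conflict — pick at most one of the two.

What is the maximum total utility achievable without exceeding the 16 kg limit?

547

Ranking by ratio (utility/kg): satellite beacon 39.00, tent 34.20, hammock 33.33.
Taking bear canister + satellite beacon + tent + hammock: 16 kg used, 547 in utility.
Every other selection either busts 16 kg or breaks a pairing rule or fails to beat 547.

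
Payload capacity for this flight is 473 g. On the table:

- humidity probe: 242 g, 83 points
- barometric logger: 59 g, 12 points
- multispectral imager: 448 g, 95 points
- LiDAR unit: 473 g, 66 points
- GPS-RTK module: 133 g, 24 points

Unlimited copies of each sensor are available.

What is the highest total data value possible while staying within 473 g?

119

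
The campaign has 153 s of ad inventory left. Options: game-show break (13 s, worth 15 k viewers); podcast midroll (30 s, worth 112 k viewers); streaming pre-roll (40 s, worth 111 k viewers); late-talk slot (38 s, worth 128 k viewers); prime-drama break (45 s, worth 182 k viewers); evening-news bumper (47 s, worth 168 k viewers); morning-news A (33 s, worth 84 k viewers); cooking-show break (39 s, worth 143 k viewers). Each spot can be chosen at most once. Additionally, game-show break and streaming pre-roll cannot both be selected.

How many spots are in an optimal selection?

4

Optimal total is 565.
podcast midroll + late-talk slot + prime-drama break + cooking-show break hits 565 at 152 s.
Any selection reaching 565 contains exactly 4 spots.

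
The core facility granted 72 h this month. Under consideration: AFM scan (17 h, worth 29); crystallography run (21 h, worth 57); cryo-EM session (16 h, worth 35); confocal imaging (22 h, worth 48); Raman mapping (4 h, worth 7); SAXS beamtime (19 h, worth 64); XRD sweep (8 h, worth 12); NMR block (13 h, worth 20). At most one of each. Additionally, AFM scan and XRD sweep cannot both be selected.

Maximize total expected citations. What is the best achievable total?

Filling by ratio: crystallography run + cryo-EM session + Raman mapping + SAXS beamtime + XRD sweep for 175, with 4 h left unused.
The 20 h tied up in cryo-EM session and Raman mapping is better spent on confocal imaging — total rises to 181 (70 h).
Next best is crystallography run + confocal imaging + Raman mapping + SAXS beamtime at 176 (66 h) — short by 5.

181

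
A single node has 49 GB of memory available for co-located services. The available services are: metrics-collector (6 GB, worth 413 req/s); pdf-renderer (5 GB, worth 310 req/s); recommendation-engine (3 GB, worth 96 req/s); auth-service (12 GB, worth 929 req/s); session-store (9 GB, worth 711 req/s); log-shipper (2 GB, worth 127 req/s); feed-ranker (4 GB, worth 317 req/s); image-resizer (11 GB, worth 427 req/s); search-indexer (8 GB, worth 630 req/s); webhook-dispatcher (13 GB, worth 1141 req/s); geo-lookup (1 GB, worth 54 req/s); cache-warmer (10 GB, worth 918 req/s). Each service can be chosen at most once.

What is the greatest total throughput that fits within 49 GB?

Ranking by ratio (throughput/GB): cache-warmer 91.80, webhook-dispatcher 87.77, feed-ranker 79.25.
A density-first pass picks session-store + log-shipper + feed-ranker + search-indexer + webhook-dispatcher + geo-lookup + cache-warmer — 3898 at 47 GB.
Dropping log-shipper and search-indexer frees 10 GB; slotting in auth-service (12 GB) lifts the total to 4070 at 49 GB.
Runner-up auth-service + log-shipper + feed-ranker + search-indexer + webhook-dispatcher + cache-warmer tops out at 4062.

4070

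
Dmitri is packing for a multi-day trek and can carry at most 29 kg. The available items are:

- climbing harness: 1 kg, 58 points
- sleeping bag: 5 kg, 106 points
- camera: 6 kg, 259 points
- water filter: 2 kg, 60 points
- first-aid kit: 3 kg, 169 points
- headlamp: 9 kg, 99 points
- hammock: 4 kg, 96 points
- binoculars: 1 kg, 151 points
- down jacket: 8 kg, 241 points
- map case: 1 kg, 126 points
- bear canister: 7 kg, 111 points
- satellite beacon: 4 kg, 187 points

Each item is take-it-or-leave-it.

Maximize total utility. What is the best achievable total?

The ratio heuristic lands on climbing harness + camera + water filter + first-aid kit + binoculars + down jacket + map case + satellite beacon (1251) but leaves 3 kg idle.
The 2 kg tied up in water filter is better spent on sleeping bag — total rises to 1297 (29 kg).
Nothing else within 29 kg beats 1297.

1297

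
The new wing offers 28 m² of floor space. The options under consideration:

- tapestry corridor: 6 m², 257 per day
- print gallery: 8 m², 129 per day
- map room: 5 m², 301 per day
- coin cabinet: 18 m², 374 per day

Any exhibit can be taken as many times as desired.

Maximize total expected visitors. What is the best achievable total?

1505

Best packing: 5×map room — 25 m², 1505 total.
Nothing else within 28 m² beats 1505.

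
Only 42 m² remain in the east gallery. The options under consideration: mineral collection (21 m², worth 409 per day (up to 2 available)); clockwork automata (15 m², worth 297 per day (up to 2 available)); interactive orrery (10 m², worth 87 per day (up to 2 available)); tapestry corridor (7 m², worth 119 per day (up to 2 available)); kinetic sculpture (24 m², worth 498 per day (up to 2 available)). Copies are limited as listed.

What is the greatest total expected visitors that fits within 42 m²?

Taking the top-ratio exhibits first gives clockwork automata + kinetic sculpture for 795 (39 m²).
The 39 m² tied up in clockwork automata and kinetic sculpture is better spent on 2×mineral collection — total rises to 818 (42 m²).
That's the maximum — no swap from here does better than 818.

818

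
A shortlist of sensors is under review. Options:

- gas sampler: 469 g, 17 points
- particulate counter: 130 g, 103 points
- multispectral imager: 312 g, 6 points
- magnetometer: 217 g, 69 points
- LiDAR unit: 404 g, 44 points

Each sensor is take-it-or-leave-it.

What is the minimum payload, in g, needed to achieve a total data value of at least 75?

Need the lightest bundle worth ≥ 75.
particulate counter reaches 103 using 130 g.
Below 130 g the best achievable stays under 75.

130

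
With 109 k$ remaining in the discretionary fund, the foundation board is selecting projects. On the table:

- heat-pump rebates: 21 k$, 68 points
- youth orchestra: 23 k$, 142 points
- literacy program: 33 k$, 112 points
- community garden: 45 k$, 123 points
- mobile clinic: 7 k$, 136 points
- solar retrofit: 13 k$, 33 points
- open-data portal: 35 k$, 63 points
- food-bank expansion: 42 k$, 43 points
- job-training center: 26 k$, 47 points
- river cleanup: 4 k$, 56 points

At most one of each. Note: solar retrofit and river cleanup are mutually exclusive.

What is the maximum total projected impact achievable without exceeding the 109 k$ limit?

525

Taking heat-pump rebates + youth orchestra + community garden + mobile clinic + river cleanup: 100 k$ used, 525 in projected impact.
Every other selection either busts 109 k$ or breaks a pairing rule or fails to beat 525.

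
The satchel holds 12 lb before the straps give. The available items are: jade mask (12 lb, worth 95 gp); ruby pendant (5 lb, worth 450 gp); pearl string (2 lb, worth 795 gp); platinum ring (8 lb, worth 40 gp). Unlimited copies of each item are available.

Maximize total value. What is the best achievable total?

4770

The ratio ordering already packs tightly: 6×pearl string, 12 lb, 4770.
That's the maximum — no swap from here does better than 4770.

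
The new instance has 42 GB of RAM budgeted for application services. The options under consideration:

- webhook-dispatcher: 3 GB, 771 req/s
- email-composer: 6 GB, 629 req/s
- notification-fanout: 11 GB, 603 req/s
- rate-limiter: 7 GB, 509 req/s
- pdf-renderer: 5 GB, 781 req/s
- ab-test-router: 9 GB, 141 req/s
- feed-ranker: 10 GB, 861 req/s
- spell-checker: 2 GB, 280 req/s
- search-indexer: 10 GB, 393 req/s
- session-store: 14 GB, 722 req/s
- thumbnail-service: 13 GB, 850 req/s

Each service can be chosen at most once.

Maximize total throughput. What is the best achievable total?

4172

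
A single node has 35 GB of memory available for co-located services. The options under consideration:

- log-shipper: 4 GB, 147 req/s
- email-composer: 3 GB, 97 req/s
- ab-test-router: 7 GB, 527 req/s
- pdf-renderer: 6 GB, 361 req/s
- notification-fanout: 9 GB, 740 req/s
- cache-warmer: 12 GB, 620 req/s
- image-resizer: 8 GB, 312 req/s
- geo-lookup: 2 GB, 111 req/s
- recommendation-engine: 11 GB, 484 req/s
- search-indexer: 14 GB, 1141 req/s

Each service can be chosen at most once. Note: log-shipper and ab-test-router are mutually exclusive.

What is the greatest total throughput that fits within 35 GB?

2616

Taking email-composer + ab-test-router + notification-fanout + geo-lookup + search-indexer: 35 GB used, 2616 in throughput.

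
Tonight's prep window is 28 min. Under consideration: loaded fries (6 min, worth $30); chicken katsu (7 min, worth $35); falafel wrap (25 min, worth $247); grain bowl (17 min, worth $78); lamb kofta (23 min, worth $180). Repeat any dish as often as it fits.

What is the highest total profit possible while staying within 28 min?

247

Falafel wrap uses 25 of the 28 min and totals 247.
The spare 3 min is too small for any remaining dish, and no exchange beats 247.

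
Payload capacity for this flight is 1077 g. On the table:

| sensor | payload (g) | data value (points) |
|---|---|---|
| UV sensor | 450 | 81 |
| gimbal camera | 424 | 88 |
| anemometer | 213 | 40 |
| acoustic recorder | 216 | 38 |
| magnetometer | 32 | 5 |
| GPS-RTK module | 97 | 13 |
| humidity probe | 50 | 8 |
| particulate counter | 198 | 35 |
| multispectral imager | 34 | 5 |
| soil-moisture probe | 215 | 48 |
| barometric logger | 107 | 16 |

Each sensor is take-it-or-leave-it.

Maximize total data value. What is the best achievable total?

214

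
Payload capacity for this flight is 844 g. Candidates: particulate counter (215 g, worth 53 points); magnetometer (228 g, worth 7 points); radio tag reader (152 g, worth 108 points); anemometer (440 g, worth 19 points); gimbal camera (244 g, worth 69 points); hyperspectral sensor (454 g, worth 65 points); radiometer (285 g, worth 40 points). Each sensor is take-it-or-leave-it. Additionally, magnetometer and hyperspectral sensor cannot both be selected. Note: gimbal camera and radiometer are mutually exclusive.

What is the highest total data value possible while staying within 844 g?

237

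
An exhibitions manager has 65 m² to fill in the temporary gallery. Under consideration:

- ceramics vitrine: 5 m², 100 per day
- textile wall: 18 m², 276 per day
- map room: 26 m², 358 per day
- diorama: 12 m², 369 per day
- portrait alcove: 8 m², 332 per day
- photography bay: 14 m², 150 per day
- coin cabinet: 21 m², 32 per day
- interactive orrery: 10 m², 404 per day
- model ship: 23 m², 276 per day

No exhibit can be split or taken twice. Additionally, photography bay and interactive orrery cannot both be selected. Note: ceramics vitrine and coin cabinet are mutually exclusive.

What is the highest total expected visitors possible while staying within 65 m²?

1563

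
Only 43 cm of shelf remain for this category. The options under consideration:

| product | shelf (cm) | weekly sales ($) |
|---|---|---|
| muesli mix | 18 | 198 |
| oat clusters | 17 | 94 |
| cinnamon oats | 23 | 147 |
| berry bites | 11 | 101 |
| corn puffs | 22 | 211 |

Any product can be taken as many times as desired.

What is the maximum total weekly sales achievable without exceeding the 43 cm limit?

409

Density check — muesli mix 11.00, corn puffs 9.59, berry bites 9.18, cinnamon oats 6.39 are the best per cm.
Taking the top-ratio products first gives 2×muesli mix for 396 (36 cm).
Dropping muesli mix frees 18 cm; slotting in corn puffs (22 cm) lifts the total to 409 at 40 cm.
That's the maximum — no swap from here does better than 409.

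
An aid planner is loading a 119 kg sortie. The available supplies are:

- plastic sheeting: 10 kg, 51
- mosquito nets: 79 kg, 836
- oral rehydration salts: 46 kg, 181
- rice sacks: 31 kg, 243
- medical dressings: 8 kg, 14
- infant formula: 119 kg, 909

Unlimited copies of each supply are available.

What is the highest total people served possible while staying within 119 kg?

Mosquito nets + rice sacks + medical dressings uses 118 of the 119 kg and totals 1093.

1093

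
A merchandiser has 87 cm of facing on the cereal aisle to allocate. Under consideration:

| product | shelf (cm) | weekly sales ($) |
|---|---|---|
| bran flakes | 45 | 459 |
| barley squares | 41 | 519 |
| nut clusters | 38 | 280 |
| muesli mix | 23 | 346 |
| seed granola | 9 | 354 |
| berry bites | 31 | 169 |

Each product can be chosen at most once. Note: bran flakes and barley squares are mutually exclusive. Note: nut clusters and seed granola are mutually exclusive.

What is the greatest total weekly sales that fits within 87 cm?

1219

Best packing: barley squares + muesli mix + seed granola — 73 cm, 1219 total.
Next best is bran flakes + muesli mix + seed granola at 1159 (77 cm) — short by 60.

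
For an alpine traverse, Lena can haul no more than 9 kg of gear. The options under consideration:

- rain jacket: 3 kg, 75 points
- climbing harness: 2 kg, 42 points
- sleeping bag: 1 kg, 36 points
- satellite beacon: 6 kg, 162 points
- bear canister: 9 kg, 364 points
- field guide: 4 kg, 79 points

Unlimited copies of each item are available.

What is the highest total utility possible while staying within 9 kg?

The ratio ordering already packs tightly: bear canister, 9 kg, 364.
That's the maximum — no swap from here does better than 364.

364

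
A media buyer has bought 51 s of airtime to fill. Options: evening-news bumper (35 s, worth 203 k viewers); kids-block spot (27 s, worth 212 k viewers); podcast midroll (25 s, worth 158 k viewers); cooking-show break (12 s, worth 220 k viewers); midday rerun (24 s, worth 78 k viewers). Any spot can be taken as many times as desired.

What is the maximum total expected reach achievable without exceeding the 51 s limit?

880

Ranking by ratio (expected reach/s): cooking-show break 18.33, kids-block spot 7.85, podcast midroll 6.32, evening-news bumper 5.80.
Best packing: 4×cooking-show break — 48 s, 880 total.
Every other selection either busts 51 s or fails to beat 880.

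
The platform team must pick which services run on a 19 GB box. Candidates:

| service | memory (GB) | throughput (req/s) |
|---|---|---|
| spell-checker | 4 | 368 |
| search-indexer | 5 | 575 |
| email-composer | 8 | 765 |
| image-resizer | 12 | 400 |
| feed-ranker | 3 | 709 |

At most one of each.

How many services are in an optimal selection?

3

Best achievable throughput is 2049.
search-indexer + email-composer + feed-ranker hits 2049 at 16 GB.
Any selection reaching 2049 contains exactly 3 services.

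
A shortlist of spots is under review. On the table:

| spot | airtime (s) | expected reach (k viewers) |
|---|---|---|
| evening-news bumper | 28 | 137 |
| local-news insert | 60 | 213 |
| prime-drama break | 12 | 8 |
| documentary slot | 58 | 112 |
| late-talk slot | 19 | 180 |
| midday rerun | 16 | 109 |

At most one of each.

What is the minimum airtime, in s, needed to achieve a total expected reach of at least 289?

Look for the lowest-airtime combination reaching 289.
Taking late-talk slot + midday rerun gives 289 (≥ 289) for 35 s.
Below 35 s the best achievable stays under 289.

35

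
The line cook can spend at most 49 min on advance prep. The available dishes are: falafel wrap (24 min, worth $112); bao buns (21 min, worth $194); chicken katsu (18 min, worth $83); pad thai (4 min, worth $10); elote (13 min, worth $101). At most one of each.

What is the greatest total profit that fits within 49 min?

By profit per min: bao buns 9.24, elote 7.77, falafel wrap 4.67, chicken katsu 4.61 lead.
A density-first pass picks bao buns + pad thai + elote — 305 at 38 min.
Replace elote with falafel wrap: the trade gains 11 net, giving 316 at 49 min.

316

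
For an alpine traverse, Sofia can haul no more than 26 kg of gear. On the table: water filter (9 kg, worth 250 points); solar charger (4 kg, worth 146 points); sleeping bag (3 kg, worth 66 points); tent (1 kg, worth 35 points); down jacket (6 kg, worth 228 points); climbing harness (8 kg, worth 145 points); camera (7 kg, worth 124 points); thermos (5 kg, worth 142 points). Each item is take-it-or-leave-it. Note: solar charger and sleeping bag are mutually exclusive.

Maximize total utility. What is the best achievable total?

801

Ranking by ratio (utility/kg): down jacket 38.00, solar charger 36.50, tent 35.00.
The ratio ordering already packs tightly: water filter + solar charger + tent + down jacket + thermos, 25 kg, 801.
Nothing else feasible within 26 kg beats 801.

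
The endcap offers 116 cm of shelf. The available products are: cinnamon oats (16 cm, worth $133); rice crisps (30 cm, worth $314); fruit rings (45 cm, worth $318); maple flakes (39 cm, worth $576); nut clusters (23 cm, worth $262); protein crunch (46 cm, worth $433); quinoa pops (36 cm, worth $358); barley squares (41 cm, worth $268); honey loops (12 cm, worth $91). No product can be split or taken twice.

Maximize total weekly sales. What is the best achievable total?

Filling by ratio: cinnamon oats + rice crisps + maple flakes + nut clusters for 1285, with 8 cm left unused.
The 30 cm tied up in rice crisps is better spent on quinoa pops — total rises to 1329 (114 cm).
Next best is rice crisps + maple flakes + protein crunch at 1323 (115 cm) — short by 6.

1329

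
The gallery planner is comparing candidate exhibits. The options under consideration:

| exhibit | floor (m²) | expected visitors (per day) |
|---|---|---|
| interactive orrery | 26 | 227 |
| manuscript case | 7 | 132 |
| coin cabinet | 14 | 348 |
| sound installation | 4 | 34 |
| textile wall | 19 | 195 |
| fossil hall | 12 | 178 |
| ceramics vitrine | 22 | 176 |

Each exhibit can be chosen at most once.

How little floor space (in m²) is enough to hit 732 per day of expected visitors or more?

49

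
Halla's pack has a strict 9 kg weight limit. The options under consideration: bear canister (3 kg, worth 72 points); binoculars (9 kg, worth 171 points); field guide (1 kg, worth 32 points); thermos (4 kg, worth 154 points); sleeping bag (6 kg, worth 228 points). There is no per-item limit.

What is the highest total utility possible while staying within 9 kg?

340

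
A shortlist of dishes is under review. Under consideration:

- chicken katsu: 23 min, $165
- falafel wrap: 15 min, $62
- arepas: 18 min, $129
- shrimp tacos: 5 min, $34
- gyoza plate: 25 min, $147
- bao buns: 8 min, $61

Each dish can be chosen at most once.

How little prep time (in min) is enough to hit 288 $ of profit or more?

41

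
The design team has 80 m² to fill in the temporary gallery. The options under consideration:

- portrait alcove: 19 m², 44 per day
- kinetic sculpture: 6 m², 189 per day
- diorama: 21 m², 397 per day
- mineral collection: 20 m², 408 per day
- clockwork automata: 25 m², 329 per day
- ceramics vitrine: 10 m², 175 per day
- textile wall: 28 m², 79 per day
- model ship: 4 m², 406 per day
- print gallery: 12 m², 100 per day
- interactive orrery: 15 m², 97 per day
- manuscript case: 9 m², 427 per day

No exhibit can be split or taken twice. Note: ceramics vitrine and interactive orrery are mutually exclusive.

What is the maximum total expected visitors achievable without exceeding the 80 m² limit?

Kinetic sculpture + diorama + mineral collection + ceramics vitrine + model ship + manuscript case uses 70 of the 80 m² and totals 2002.
That's the maximum — no feasible swap from here does better than 2002.

2002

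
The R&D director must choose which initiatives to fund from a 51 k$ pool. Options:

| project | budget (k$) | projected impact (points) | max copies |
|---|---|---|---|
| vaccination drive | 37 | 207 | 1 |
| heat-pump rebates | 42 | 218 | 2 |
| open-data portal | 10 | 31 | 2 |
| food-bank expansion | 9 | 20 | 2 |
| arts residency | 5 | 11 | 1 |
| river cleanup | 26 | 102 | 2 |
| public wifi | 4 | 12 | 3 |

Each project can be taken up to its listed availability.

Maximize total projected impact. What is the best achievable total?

250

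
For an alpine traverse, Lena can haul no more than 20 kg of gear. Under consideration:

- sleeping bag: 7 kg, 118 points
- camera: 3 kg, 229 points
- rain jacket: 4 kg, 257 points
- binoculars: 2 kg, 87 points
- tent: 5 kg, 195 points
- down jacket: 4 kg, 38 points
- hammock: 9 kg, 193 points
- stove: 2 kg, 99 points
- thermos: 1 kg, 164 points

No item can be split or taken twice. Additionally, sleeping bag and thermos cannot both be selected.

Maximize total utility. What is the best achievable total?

Best packing: camera + rain jacket + binoculars + tent + stove + thermos — 17 kg, 1031 total.
Next best is camera + rain jacket + tent + down jacket + stove + thermos at 982 (19 kg) — short by 49.

1031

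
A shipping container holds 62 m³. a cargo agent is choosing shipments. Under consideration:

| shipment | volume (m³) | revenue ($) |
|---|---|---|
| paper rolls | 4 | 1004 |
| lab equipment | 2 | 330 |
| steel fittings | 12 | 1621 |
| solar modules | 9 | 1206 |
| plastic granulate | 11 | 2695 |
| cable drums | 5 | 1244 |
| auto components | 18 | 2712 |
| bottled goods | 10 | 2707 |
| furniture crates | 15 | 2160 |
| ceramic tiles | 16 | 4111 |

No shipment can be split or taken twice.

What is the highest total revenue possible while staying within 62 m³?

Greedy by ratio would take paper rolls + lab equipment + steel fittings + plastic granulate + cable drums + bottled goods + ceramic tiles: 60 m³ used, total 13712.
Dropping lab equipment and steel fittings frees 14 m³; slotting in furniture crates (15 m³) lifts the total to 13921 at 61 m³.
Next best is lab equipment + plastic granulate + cable drums + auto components + bottled goods + ceramic tiles at 13799 (62 m³) — short by 122.

13921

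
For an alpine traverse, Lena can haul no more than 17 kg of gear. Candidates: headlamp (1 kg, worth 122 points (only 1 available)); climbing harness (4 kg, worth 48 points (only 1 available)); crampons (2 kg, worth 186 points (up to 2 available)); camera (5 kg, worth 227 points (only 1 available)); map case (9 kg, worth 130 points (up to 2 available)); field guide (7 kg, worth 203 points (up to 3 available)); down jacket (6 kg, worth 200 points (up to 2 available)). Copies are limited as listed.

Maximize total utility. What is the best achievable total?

924

Density check — headlamp 122.00, crampons 93.00, camera 45.40, down jacket 33.33 are the best per kg.
A density-first pass picks headlamp + 2×crampons + camera + down jacket — 921 at 16 kg.
Replace down jacket with field guide: the trade gains 3 net, giving 924 at 17 kg.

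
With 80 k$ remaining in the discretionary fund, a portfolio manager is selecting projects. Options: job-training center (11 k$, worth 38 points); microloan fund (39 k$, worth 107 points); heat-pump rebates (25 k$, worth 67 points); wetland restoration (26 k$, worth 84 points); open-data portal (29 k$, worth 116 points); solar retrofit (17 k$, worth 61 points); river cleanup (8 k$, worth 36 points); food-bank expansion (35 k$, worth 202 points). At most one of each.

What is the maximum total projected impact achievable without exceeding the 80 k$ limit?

360

The ratio heuristic lands on open-data portal + river cleanup + food-bank expansion (354) but leaves 8 k$ idle.
Dropping open-data portal frees 29 k$; slotting in job-training center + wetland restoration (37 k$) lifts the total to 360 at 80 k$.
No other feasible combination exceeds 360.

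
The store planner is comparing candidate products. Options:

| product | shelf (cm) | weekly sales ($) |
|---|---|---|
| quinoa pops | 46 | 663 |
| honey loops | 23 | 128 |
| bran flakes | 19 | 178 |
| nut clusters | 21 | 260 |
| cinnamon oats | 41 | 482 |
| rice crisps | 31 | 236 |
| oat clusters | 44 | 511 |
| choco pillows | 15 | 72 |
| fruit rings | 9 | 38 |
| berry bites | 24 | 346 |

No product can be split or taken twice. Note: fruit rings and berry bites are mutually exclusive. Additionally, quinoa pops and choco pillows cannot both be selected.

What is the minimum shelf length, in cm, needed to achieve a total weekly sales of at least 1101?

86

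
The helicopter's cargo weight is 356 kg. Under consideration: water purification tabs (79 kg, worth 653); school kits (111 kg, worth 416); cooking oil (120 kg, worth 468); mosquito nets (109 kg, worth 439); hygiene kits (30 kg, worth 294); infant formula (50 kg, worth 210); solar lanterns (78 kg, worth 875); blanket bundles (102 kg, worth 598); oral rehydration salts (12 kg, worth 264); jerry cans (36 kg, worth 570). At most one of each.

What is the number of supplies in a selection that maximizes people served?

Best achievable people served is 3254.
One optimal bundle: water purification tabs + hygiene kits + solar lanterns + blanket bundles + oral rehydration salts + jerry cans (337 kg).
All optima have 6 supplies.

6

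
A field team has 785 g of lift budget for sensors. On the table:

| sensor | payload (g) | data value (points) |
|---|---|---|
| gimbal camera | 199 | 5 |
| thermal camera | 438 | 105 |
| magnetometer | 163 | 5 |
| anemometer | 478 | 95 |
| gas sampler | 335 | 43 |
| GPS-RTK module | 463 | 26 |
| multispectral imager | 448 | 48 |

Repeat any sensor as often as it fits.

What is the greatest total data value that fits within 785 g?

148

By data value per g: thermal camera 0.24, anemometer 0.20, gas sampler 0.13 lead.
The ratio ordering already packs tightly: thermal camera + gas sampler, 773 g, 148.
No other feasible combination exceeds 148.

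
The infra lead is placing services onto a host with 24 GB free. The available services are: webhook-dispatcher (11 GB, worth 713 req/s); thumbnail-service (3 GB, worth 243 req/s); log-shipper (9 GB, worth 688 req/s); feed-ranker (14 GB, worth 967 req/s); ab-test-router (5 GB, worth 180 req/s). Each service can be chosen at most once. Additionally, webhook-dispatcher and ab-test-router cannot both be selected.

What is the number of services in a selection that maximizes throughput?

2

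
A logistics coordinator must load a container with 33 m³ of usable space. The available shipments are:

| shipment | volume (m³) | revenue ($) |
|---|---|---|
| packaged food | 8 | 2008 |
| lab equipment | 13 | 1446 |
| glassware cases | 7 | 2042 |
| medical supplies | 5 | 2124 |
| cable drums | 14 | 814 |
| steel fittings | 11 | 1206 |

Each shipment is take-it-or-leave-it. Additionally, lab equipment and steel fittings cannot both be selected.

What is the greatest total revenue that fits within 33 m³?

By revenue per m³: medical supplies 424.80, glassware cases 291.71, packaged food 251.00, lab equipment 111.23 lead.
Best packing: packaged food + lab equipment + glassware cases + medical supplies — 33 m³, 7620 total.
Next best is packaged food + glassware cases + medical supplies + steel fittings at 7380 (31 m³) — short by 240.

7620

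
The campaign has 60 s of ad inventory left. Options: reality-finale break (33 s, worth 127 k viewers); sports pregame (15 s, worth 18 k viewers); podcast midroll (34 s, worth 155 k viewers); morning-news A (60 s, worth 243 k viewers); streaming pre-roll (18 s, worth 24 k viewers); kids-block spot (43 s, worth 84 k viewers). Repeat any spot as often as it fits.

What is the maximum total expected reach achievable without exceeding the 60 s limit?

243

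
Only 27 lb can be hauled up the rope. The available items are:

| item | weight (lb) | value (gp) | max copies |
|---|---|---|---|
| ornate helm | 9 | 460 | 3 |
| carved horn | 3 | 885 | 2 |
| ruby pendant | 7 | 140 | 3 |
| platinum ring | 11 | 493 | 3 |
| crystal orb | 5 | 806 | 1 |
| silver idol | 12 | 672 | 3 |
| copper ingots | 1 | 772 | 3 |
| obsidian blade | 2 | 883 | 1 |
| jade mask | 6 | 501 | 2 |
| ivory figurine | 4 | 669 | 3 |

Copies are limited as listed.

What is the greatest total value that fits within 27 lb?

7113

Density check — copper ingots 772.00, obsidian blade 441.50, carved horn 295.00, ivory figurine 167.25 are the best per lb.
Taking the top-ratio items first gives 2×carved horn + 3×copper ingots + obsidian blade + 3×ivory figurine for 6976 (23 lb).
Dropping ivory figurine frees 4 lb; slotting in crystal orb (5 lb) lifts the total to 7113 at 24 lb.
The spare 3 lb is too small for any remaining item, and no exchange beats 7113.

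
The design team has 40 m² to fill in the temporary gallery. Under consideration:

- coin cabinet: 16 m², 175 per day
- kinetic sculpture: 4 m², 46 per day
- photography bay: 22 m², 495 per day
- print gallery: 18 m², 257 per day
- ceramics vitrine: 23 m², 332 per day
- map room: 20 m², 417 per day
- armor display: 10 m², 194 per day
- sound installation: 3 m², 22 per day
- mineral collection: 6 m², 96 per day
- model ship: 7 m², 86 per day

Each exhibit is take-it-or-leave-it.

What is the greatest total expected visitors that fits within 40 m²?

785

Best packing: photography bay + armor display + mineral collection — 38 m², 785 total.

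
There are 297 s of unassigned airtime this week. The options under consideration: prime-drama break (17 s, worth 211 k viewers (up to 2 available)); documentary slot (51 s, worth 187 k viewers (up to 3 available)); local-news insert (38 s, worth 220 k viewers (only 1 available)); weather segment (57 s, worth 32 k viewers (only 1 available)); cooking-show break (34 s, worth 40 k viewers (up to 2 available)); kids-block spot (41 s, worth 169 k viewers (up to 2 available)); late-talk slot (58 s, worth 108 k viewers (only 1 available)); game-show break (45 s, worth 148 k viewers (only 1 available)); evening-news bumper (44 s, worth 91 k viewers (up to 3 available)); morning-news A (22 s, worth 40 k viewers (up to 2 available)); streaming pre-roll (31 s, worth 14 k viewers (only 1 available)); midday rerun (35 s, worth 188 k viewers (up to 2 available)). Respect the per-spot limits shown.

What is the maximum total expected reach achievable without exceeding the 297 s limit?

Best packing: 2×prime-drama break + documentary slot + local-news insert + 2×kids-block spot + morning-news A + 2×midday rerun — 297 s, 1583 total.

1583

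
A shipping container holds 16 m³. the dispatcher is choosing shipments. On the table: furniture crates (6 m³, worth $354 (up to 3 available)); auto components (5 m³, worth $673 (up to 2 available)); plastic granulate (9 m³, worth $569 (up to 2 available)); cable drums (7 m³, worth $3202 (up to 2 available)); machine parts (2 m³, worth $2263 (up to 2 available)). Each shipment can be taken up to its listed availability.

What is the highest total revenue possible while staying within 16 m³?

8667

Ranking by ratio (revenue/m³): machine parts 1131.50, cable drums 457.43, auto components 134.60, plastic granulate 63.22.
A density-first pass picks auto components + cable drums + 2×machine parts — 8401 at 16 m³.
Replace auto components and machine parts with cable drums: the trade gains 266 net, giving 8667 at 16 m³.
Every other selection either busts 16 m³ or exceeds an availability limit or fails to beat 8667.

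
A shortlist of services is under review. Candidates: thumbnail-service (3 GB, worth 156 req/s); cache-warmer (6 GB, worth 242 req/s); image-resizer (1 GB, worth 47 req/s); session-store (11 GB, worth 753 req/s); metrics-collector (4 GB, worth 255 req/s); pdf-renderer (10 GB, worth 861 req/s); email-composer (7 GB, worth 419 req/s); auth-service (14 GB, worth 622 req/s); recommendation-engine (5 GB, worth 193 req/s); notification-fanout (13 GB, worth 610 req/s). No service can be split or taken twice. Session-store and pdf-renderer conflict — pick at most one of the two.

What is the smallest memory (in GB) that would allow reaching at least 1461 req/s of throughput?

Look for the lowest-memory combination reaching 1461.
thumbnail-service + image-resizer + pdf-renderer + email-composer: 1483 throughput at 21 GB.
No combination under 21 GB hits 1461.

21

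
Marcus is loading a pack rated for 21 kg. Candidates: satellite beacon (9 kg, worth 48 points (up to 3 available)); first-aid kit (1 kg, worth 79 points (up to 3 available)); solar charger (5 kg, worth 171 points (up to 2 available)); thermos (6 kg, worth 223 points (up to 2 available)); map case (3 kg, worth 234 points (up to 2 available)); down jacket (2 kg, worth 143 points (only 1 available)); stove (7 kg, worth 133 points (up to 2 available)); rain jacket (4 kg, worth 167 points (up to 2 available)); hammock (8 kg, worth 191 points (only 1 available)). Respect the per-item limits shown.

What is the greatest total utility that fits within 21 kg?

By utility per kg: first-aid kit 79.00, map case 78.00, down jacket 71.50, rain jacket 41.75 lead.
The ratio heuristic lands on 3×first-aid kit + 2×map case + down jacket + 2×rain jacket (1182) but leaves 2 kg idle.
The 4 kg tied up in rain jacket is better spent on thermos — total rises to 1238 (21 kg).
Nothing else within 21 kg beats 1238.

1238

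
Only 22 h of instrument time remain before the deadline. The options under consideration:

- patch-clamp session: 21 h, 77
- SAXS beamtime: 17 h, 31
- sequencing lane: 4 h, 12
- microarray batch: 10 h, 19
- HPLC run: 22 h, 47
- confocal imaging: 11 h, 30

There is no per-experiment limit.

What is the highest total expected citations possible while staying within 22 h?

77

Patch-clamp session uses 21 of the 22 h and totals 77.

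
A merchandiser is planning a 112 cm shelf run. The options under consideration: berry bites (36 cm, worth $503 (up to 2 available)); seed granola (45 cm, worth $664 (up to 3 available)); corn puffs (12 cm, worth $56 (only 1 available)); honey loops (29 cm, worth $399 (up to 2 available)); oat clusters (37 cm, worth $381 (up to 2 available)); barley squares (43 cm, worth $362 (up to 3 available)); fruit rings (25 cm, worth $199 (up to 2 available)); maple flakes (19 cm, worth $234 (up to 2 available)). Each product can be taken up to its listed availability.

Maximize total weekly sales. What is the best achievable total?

1566

A density-first pass picks 2×seed granola + maple flakes — 1562 at 109 cm.
Dropping seed granola and maple flakes frees 64 cm; slotting in berry bites + honey loops (65 cm) lifts the total to 1566 at 110 cm.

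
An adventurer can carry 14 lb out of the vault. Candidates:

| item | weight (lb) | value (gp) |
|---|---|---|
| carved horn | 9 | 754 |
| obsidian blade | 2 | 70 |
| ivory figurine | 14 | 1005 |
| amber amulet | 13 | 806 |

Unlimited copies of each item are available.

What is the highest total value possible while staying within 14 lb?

1005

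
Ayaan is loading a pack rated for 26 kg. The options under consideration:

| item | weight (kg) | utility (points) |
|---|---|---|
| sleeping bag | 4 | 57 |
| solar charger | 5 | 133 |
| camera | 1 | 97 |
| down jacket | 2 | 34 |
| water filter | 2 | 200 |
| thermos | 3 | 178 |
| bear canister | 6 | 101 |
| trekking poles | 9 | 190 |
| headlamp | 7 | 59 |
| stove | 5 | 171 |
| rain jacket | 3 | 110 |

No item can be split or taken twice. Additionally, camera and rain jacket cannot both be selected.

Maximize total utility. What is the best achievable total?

969

Density check — water filter 100.00, camera 97.00, thermos 59.33, rain jacket 36.67 are the best per kg.
Best packing: solar charger + camera + water filter + thermos + trekking poles + stove — 25 kg, 969 total.
Next best is sleeping bag + solar charger + camera + water filter + thermos + bear canister + stove at 937 (26 kg) — short by 32.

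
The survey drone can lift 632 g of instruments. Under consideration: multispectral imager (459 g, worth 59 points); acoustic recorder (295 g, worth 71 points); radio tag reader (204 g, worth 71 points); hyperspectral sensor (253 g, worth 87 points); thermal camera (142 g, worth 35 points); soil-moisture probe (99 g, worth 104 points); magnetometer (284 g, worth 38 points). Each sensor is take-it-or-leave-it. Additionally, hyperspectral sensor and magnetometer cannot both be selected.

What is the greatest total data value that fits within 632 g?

Taking radio tag reader + hyperspectral sensor + soil-moisture probe: 556 g used, 262 in data value.
No other feasible combination exceeds 262.

262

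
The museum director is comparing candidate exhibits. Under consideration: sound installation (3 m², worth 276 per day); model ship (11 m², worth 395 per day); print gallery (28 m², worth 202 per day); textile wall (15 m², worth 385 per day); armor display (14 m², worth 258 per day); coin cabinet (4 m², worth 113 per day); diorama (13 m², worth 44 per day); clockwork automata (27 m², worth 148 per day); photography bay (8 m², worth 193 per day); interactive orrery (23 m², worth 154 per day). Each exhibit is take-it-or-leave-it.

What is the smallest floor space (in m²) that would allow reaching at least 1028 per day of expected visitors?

29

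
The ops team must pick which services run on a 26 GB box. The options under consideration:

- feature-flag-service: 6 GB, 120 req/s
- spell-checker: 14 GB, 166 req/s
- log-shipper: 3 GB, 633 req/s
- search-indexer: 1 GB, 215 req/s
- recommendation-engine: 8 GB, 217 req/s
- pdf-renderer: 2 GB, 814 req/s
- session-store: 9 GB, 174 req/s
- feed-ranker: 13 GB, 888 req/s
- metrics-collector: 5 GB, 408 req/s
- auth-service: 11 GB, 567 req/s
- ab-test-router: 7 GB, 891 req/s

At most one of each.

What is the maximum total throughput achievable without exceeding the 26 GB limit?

By throughput per GB: pdf-renderer 407.00, search-indexer 215.00, log-shipper 211.00 lead.
A density-first pass picks log-shipper + search-indexer + recommendation-engine + pdf-renderer + metrics-collector + ab-test-router — 3178 at 26 GB.
Replace recommendation-engine and metrics-collector with feed-ranker: the trade gains 263 net, giving 3441 at 26 GB.
Runner-up log-shipper + pdf-renderer + feed-ranker + ab-test-router tops out at 3226.

3441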